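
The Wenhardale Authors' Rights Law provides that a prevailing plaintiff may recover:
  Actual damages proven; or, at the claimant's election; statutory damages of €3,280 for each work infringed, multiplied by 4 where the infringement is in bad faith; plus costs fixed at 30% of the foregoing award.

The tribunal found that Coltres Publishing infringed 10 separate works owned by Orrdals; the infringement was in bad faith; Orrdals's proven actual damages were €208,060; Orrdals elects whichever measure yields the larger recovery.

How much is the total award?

€270,478

Statutory damages: 10 × €3,280 = €32,800
Multiplied by 4: 4 × €32,800 = €131,200
Greater of actual damages (€208,060) or enhanced statutory damages (€131,200): €208,060
Costs: 30% of €208,060 = €62,418
Award plus costs: €208,060 + €62,418 = €270,478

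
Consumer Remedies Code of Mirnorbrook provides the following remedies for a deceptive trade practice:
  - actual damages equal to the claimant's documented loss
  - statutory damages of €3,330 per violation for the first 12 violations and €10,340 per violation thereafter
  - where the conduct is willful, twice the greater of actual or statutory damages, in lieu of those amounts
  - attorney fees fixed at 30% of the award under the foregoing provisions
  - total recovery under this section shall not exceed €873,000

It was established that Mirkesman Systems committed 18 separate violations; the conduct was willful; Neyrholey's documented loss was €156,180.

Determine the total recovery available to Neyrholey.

First 12 violations: 12 × €3,330 = €39,960
Remaining violations: (18 − 12) × €10,340 = €62,040
Statutory damages: €39,960 + €62,040 = €102,000
Greater of actual damages (€156,180) or statutory damages (€102,000): €156,180
Doubled: 2 × €156,180 = €312,360
Attorney fees: 30% of €312,360 = €93,708
Total before cap: €312,360 + €93,708 = €406,068
Cap at €873,000: €406,068 is within the cap, no reduction.

€406,068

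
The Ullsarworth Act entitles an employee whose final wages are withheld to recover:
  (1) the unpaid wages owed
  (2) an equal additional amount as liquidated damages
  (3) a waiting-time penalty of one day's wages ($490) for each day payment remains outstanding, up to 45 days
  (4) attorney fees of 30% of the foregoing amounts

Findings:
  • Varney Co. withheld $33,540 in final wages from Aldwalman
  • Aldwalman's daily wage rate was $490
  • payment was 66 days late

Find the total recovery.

Liquidated damages (equal amount): $33,540
Penalty days: min(66, 45) = 45
Waiting-time penalty: 45 × $490 = $22,050
Subtotal: $33,540 + $33,540 + $22,050 = $89,130
Attorney fees: 30% of $89,130 = $26,739
Total award: $89,130 + $26,739 = $115,869

$115,869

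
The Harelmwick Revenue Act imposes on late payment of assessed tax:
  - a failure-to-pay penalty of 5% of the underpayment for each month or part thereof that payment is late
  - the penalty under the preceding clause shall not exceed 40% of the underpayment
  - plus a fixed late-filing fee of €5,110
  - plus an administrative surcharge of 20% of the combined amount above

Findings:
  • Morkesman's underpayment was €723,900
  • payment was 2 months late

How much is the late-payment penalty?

€93,000

Accrued rate: 5% × 2 = 10%, capped at 40% → 10%
Failure-to-pay penalty: 10% of €723,900 = €72,390
Penalty before surcharge: €72,390 + €5,110 = €77,500
Administrative surcharge: 20% of €77,500 = €15,500
Total penalty: €77,500 + €15,500 = €93,000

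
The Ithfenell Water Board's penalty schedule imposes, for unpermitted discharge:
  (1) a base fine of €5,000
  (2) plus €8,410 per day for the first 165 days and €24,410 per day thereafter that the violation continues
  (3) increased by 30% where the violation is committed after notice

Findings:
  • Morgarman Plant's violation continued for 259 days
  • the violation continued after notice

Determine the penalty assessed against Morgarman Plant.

First 165 days: 165 × €8,410 = €1,387,650
Remaining days: (259 − 165) × €24,410 = €2,294,540
Per-day component: €1,387,650 + €2,294,540 = €3,682,190
Base plus per-day: €5,000 + €3,682,190 = €3,687,190
Enhancement: 30% of €3,687,190 = €1,106,157
Enhanced fine: €3,687,190 + €1,106,157 = €4,793,347

€4,793,347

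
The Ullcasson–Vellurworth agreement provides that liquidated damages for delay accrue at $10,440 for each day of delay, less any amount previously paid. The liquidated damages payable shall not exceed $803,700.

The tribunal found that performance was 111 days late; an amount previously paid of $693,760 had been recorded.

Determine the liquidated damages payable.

Per-day damages: 111 × $10,440 = $1,158,840
Less amount previously paid: $1,158,840 − $693,760 = $465,080
Cap at $803,700: $465,080 is within the cap, no reduction.

$465,080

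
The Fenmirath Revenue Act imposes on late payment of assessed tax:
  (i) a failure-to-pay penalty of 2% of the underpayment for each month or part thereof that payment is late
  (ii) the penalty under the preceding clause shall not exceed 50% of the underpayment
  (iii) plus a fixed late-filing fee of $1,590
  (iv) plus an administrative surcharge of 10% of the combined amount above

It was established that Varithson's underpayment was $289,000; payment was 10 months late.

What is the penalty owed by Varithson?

$65,329

Accrued rate: 2% × 10 = 20%, capped at 50% → 20%
Failure-to-pay penalty: 20% of $289,000 = $57,800
Penalty before surcharge: $57,800 + $1,590 = $59,390
Administrative surcharge: 10% of $59,390 = $5,939
Total penalty: $59,390 + $5,939 = $65,329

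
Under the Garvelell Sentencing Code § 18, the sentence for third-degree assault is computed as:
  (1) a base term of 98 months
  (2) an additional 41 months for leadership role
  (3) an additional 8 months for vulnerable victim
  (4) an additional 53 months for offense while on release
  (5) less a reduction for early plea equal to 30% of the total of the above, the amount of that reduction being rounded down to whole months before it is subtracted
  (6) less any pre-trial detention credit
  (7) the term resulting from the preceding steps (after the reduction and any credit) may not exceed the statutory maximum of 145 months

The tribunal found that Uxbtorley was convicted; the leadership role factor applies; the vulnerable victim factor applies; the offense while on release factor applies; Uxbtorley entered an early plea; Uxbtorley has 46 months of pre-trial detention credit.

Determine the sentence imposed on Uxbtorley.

Leadership role enhancement: +41 months
Vulnerable victim enhancement: +8 months
Offense while on release enhancement: +53 months
Adjusted term: 98 months + 41 months + 8 months + 53 months = 200 months
Early plea reduction: 30% of 200 months = 60 months (rounded down)
After reduction: 200 − 60 = 140 months
Less pre-trial detention credit: 140 months − 46 months = 94 months
Cap at 145 months: 94 months is within the cap, no reduction.

94 months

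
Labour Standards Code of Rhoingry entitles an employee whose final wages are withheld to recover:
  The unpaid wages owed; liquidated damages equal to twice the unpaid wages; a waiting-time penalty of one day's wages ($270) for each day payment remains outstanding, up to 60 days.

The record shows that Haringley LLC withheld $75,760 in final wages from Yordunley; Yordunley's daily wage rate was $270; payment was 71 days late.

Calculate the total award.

Doubled: 2 × $75,760 = $151,520
Penalty days: min(71, 60) = 60
Waiting-time penalty: 60 × $270 = $16,200
Total award: $75,760 + $151,520 + $16,200 = $243,480

$243,480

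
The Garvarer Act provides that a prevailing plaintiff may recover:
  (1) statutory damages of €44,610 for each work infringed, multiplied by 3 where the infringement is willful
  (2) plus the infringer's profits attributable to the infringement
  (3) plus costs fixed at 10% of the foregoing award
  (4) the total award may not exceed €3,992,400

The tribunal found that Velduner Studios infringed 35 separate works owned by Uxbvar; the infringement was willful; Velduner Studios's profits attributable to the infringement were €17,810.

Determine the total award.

€3,992,400

Statutory damages: 35 × €44,610 = €1,561,350
Trebled: 3 × €1,561,350 = €4,684,050
Combined award: €4,684,050 + €17,810 = €4,701,860
Costs: 10% of €4,701,860 = €470,186
Award plus costs: €4,701,860 + €470,186 = €5,172,046
Cap at €3,992,400: €5,172,046 exceeds the cap → €3,992,400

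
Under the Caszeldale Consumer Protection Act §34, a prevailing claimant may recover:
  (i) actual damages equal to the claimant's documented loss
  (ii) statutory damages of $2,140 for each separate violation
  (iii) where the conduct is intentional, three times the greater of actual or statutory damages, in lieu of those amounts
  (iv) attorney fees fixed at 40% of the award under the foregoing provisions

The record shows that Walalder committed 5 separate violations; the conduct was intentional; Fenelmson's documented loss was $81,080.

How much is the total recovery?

Statutory damages: 5 × $2,140 = $10,700
Greater of actual damages ($81,080) or statutory damages ($10,700): $81,080
Trebled: 3 × $81,080 = $243,240
Attorney fees: 40% of $243,240 = $97,296
Total recovery: $243,240 + $97,296 = $340,536

$340,536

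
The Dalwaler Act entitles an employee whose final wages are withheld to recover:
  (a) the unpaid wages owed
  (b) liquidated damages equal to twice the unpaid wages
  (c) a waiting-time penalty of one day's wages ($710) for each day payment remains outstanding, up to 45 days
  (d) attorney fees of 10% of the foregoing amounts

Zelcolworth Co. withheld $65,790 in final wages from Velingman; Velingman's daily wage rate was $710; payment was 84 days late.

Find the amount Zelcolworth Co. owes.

Doubled: 2 × $65,790 = $131,580
Penalty days: min(84, 45) = 45
Waiting-time penalty: 45 × $710 = $31,950
Subtotal: $65,790 + $131,580 + $31,950 = $229,320
Attorney fees: 10% of $229,320 = $22,932
Total award: $229,320 + $22,932 = $252,252

Total award: $252,252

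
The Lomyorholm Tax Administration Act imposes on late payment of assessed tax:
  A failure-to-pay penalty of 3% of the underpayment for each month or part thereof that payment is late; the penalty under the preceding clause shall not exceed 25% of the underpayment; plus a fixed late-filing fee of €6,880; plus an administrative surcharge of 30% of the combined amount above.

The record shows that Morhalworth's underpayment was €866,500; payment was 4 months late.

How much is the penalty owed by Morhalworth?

Accrued rate: 3% × 4 = 12%, capped at 25% → 12%
Failure-to-pay penalty: 12% of €866,500 = €103,980
Penalty before surcharge: €103,980 + €6,880 = €110,860
Administrative surcharge: 30% of €110,860 = €33,258
Total penalty: €110,860 + €33,258 = €144,118

€144,118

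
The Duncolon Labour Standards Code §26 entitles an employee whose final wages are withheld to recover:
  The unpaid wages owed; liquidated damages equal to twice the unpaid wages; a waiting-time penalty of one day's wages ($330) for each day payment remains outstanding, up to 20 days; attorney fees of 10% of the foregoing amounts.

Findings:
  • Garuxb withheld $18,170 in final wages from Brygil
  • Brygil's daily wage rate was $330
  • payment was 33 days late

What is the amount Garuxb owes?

Doubled: 2 × $18,170 = $36,340
Penalty days: min(33, 20) = 20
Waiting-time penalty: 20 × $330 = $6,600
Subtotal: $18,170 + $36,340 + $6,600 = $61,110
Attorney fees: 10% of $61,110 = $6,111
Total award: $61,110 + $6,111 = $67,221

$67,221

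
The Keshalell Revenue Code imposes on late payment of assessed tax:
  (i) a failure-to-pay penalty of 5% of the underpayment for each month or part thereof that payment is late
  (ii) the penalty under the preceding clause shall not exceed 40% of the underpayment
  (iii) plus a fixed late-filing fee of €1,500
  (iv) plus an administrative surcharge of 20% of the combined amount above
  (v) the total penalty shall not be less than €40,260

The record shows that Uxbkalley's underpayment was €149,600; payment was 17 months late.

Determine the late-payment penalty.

Accrued rate: 5% × 17 = 85%, capped at 40% → 40%
Failure-to-pay penalty: 40% of €149,600 = €59,840
Penalty before surcharge: €59,840 + €1,500 = €61,340
Administrative surcharge: 20% of €61,340 = €12,268
Total penalty: €61,340 + €12,268 = €73,608
Minimum €40,260: €73,608 meets the minimum, no increase.

Penalty: €73,608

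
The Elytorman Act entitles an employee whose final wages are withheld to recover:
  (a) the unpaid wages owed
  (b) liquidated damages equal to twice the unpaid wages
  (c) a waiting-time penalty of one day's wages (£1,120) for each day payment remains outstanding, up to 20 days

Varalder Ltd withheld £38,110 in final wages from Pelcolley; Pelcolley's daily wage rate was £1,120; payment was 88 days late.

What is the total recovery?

Doubled: 2 × £38,110 = £76,220
Penalty days: min(88, 20) = 20
Waiting-time penalty: 20 × £1,120 = £22,400
Total award: £38,110 + £76,220 + £22,400 = £136,730

£136,730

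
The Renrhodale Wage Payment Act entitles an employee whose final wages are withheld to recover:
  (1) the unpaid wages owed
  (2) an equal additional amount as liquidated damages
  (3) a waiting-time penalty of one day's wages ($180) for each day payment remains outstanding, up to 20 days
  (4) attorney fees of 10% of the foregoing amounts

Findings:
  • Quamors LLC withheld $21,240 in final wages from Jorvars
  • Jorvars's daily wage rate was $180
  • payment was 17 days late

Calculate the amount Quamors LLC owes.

Liquidated damages (equal amount): $21,240
Penalty days: min(17, 20) = 17
Waiting-time penalty: 17 × $180 = $3,060
Subtotal: $21,240 + $21,240 + $3,060 = $45,540
Attorney fees: 10% of $45,540 = $4,554
Total award: $45,540 + $4,554 = $50,094

$50,094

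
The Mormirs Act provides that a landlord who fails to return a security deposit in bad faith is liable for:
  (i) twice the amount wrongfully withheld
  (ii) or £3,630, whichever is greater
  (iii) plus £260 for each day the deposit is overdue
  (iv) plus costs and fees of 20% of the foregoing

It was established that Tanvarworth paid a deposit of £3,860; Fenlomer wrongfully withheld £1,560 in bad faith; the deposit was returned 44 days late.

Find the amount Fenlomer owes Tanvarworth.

£18,084

Doubled: 2 × £1,560 = £3,120
Minimum £3,630: £3,120 is below the minimum → £3,630
Late-return penalty: 44 × £260 = £11,440
Damages plus late penalty: £3,630 + £11,440 = £15,070
Costs and fees: 20% of £15,070 = £3,014
Total recovery: £15,070 + £3,014 = £18,084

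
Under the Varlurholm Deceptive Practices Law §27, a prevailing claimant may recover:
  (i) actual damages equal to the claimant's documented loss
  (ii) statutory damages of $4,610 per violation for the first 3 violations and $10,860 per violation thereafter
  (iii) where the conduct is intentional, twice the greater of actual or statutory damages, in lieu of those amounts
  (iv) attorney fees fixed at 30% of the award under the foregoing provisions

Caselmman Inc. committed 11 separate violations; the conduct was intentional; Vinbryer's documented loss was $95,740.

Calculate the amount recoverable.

First 3 violations: 3 × $4,610 = $13,830
Remaining violations: (11 − 3) × $10,860 = $86,880
Statutory damages: $13,830 + $86,880 = $100,710
Greater of actual damages ($95,740) or statutory damages ($100,710): $100,710
Doubled: 2 × $100,710 = $201,420
Attorney fees: 30% of $201,420 = $60,426
Total recovery: $201,420 + $60,426 = $261,846

$261,846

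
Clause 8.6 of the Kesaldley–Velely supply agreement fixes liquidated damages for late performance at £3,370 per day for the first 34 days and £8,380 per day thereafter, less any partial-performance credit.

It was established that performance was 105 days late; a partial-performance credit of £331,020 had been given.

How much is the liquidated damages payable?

First 34 days: 34 × £3,370 = £114,580
Remaining days: (105 − 34) × £8,380 = £594,980
Accrued per-day damages: £114,580 + £594,980 = £709,560
Less partial-performance credit: £709,560 − £331,020 = £378,540

Liquidated damages: £378,540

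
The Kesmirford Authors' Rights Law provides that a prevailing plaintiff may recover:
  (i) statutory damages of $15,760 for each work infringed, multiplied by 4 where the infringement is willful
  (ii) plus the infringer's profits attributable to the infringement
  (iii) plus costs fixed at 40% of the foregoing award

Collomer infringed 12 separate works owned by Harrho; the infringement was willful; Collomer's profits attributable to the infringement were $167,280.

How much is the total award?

$1,293,264

Statutory damages: 12 × $15,760 = $189,120
Multiplied by 4: 4 × $189,120 = $756,480
Combined award: $756,480 + $167,280 = $923,760
Costs: 40% of $923,760 = $369,504
Award plus costs: $923,760 + $369,504 = $1,293,264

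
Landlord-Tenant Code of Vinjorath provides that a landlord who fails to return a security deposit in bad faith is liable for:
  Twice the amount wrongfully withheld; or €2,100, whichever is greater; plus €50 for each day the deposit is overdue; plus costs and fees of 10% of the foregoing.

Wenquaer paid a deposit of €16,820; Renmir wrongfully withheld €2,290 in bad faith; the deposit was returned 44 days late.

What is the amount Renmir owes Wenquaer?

€7,458

Doubled: 2 × €2,290 = €4,580
Minimum €2,100: €4,580 meets the minimum, no increase.
Late-return penalty: 44 × €50 = €2,200
Damages plus late penalty: €4,580 + €2,200 = €6,780
Costs and fees: 10% of €6,780 = €678
Total recovery: €6,780 + €678 = €7,458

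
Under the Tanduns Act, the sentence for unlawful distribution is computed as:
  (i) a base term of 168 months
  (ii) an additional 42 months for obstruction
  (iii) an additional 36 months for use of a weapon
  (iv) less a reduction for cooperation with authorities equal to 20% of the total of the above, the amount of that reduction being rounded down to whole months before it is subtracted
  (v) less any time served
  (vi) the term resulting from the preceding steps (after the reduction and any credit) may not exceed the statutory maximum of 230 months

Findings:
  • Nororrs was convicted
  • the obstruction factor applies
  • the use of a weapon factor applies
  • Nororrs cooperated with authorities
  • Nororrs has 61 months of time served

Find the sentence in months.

Obstruction enhancement: +42 months
Use of a weapon enhancement: +36 months
Adjusted term: 168 months + 42 months + 36 months = 246 months
Cooperation with authorities reduction: 20% of 246 months = 49 months (rounded down)
After reduction: 246 − 49 = 197 months
Less time served: 197 months − 61 months = 136 months
Cap at 230 months: 136 months is within the cap, no reduction.

Sentence: 136 months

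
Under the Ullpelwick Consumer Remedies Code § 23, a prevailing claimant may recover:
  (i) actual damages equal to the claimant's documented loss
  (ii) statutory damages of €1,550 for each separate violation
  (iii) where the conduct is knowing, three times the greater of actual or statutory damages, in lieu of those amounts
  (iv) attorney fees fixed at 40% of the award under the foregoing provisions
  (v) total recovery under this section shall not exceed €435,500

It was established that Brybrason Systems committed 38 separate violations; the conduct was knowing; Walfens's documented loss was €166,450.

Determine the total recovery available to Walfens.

Statutory damages: 38 × €1,550 = €58,900
Greater of actual damages (€166,450) or statutory damages (€58,900): €166,450
Trebled: 3 × €166,450 = €499,350
Attorney fees: 40% of €499,350 = €199,740
Total before cap: €499,350 + €199,740 = €699,090
Cap at €435,500: €699,090 exceeds the cap → €435,500

€435,500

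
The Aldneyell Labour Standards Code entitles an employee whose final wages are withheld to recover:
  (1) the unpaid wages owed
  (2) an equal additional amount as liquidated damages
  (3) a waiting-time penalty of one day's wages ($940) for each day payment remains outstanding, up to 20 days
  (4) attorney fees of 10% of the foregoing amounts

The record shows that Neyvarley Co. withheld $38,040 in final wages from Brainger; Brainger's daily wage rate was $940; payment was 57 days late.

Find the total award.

$104,368

Liquidated damages (equal amount): $38,040
Penalty days: min(57, 20) = 20
Waiting-time penalty: 20 × $940 = $18,800
Subtotal: $38,040 + $38,040 + $18,800 = $94,880
Attorney fees: 10% of $94,880 = $9,488
Total award: $94,880 + $9,488 = $104,368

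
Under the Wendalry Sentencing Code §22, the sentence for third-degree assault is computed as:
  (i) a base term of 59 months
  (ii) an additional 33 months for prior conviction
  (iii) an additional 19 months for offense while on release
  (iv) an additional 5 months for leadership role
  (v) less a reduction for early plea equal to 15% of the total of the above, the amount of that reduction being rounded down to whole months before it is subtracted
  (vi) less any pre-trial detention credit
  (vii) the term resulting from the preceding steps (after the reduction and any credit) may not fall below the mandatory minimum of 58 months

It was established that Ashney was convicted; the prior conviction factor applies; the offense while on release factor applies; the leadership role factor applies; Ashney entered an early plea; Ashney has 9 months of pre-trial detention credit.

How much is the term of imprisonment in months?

Prior conviction enhancement: +33 months
Offense while on release enhancement: +19 months
Leadership role enhancement: +5 months
Adjusted term: 59 months + 33 months + 19 months + 5 months = 116 months
Early plea reduction: 15% of 116 months = 17 months (rounded down)
After reduction: 116 − 17 = 99 months
Less pre-trial detention credit: 99 months − 9 months = 90 months
Minimum 58 months: 90 months meets the minimum, no increase.

90 months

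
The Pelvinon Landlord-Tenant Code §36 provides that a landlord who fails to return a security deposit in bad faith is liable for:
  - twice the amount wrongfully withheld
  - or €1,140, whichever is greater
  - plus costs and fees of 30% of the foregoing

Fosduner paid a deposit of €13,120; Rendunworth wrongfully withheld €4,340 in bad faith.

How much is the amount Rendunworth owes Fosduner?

Doubled: 2 × €4,340 = €8,680
Minimum €1,140: €8,680 meets the minimum, no increase.
Costs and fees: 30% of €8,680 = €2,604
Total recovery: €8,680 + €2,604 = €11,284

€11,284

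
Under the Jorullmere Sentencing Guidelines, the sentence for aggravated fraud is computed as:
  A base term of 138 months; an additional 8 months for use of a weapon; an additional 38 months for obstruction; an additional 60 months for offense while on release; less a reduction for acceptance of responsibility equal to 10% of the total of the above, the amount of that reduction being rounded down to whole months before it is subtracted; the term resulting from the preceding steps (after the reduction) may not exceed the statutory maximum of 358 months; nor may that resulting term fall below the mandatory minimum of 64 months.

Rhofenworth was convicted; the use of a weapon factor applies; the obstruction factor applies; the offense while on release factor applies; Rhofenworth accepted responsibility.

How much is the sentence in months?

Use of a weapon enhancement: +8 months
Obstruction enhancement: +38 months
Offense while on release enhancement: +60 months
Adjusted term: 138 months + 8 months + 38 months + 60 months = 244 months
Acceptance of responsibility reduction: 10% of 244 months = 24 months (rounded down)
After reduction: 244 − 24 = 220 months
Cap at 358 months: 220 months is within the cap, no reduction.
Minimum 64 months: 220 months meets the minimum, no increase.

Sentence: 220 months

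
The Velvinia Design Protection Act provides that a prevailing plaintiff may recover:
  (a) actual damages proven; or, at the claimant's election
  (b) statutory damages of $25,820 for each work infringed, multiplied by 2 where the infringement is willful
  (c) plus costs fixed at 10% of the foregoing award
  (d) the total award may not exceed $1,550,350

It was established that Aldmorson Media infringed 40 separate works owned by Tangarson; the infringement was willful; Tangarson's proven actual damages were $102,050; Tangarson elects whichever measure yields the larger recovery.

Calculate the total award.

Statutory damages: 40 × $25,820 = $1,032,800
Doubled: 2 × $1,032,800 = $2,065,600
Greater of actual damages ($102,050) or enhanced statutory damages ($2,065,600): $2,065,600
Costs: 10% of $2,065,600 = $206,560
Award plus costs: $2,065,600 + $206,560 = $2,272,160
Cap at $1,550,350: $2,272,160 exceeds the cap → $1,550,350

$1,550,350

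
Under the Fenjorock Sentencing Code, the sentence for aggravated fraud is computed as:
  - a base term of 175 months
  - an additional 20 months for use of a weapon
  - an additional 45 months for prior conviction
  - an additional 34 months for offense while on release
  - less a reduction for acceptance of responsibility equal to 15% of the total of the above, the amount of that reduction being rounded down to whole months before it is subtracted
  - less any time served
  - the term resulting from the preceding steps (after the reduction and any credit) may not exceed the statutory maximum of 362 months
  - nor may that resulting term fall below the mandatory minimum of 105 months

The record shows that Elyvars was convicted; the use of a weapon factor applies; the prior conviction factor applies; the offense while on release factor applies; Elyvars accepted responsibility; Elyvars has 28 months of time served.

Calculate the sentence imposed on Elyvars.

205 months

Use of a weapon enhancement: +20 months
Prior conviction enhancement: +45 months
Offense while on release enhancement: +34 months
Adjusted term: 175 months + 20 months + 45 months + 34 months = 274 months
Acceptance of responsibility reduction: 15% of 274 months = 41 months (rounded down)
After reduction: 274 − 41 = 233 months
Less time served: 233 months − 28 months = 205 months
Cap at 362 months: 205 months is within the cap, no reduction.
Minimum 105 months: 205 months meets the minimum, no increase.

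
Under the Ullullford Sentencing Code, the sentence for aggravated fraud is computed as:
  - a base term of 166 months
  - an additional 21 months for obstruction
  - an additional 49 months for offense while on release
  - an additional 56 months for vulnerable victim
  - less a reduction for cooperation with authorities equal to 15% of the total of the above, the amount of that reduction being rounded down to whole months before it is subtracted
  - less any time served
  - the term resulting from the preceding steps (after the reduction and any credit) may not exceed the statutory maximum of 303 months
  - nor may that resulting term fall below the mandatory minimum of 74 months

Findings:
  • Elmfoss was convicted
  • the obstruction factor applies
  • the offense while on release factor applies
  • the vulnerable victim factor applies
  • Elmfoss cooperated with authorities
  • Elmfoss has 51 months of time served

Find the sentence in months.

Obstruction enhancement: +21 months
Offense while on release enhancement: +49 months
Vulnerable victim enhancement: +56 months
Adjusted term: 166 months + 21 months + 49 months + 56 months = 292 months
Cooperation with authorities reduction: 15% of 292 months = 43 months (rounded down)
After reduction: 292 − 43 = 249 months
Less time served: 249 months − 51 months = 198 months
Cap at 303 months: 198 months is within the cap, no reduction.
Minimum 74 months: 198 months meets the minimum, no increase.

198 months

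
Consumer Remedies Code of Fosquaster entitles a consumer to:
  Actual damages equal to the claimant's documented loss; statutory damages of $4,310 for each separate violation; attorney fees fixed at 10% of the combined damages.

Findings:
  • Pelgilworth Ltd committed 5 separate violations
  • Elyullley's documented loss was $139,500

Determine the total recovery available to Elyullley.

Statutory damages: 5 × $4,310 = $21,550
Combined damages: $139,500 + $21,550 = $161,050
Attorney fees: 10% of $161,050 = $16,105
Total recovery: $161,050 + $16,105 = $177,155

$177,155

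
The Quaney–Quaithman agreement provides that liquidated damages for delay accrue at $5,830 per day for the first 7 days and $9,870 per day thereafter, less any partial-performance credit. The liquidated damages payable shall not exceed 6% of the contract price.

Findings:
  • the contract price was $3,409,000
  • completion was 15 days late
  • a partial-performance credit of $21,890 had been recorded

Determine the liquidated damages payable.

$97,880

First 7 days: 7 × $5,830 = $40,810
Remaining days: (15 − 7) × $9,870 = $78,960
Accrued per-day damages: $40,810 + $78,960 = $119,770
Less partial-performance credit: $119,770 − $21,890 = $97,880
Cap: 6% of $3,409,000 = $204,540
Cap at $204,540: $97,880 is within the cap, no reduction.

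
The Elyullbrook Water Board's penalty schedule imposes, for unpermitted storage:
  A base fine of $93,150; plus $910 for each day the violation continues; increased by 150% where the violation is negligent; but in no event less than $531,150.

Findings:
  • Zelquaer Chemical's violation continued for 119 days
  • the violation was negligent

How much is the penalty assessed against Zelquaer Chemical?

$531,150

Per-day component: 119 × $910 = $108,290
Base plus per-day: $93,150 + $108,290 = $201,440
Enhancement: 150% of $201,440 = $302,160
Enhanced fine: $201,440 + $302,160 = $503,600
Minimum $531,150: $503,600 is below the minimum → $531,150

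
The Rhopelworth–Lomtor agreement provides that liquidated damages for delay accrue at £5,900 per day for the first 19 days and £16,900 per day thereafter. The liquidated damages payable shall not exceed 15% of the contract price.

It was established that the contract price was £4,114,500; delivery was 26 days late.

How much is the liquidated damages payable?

£230,400

First 19 days: 19 × £5,900 = £112,100
Remaining days: (26 − 19) × £16,900 = £118,300
Accrued per-day damages: £112,100 + £118,300 = £230,400
Cap: 15% of £4,114,500 = £617,175
Cap at £617,175: £230,400 is within the cap, no reduction.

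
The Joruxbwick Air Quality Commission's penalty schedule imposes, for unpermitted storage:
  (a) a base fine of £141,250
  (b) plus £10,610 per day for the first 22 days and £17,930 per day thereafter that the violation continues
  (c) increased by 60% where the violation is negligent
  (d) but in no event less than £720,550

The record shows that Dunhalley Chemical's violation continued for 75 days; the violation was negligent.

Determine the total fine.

£2,119,936

First 22 days: 22 × £10,610 = £233,420
Remaining days: (75 − 22) × £17,930 = £950,290
Per-day component: £233,420 + £950,290 = £1,183,710
Base plus per-day: £141,250 + £1,183,710 = £1,324,960
Enhancement: 60% of £1,324,960 = £794,976
Enhanced fine: £1,324,960 + £794,976 = £2,119,936
Minimum £720,550: £2,119,936 meets the minimum, no increase.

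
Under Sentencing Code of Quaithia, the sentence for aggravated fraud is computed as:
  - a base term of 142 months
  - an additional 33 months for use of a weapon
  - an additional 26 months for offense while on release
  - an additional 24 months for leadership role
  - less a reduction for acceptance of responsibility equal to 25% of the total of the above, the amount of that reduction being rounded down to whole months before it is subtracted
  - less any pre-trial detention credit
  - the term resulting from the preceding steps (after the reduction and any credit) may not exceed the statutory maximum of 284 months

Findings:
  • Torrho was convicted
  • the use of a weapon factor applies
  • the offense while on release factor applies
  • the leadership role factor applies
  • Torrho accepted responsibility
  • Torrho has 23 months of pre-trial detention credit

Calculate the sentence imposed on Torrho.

Use of a weapon enhancement: +33 months
Offense while on release enhancement: +26 months
Leadership role enhancement: +24 months
Adjusted term: 142 months + 33 months + 26 months + 24 months = 225 months
Acceptance of responsibility reduction: 25% of 225 months = 56 months (rounded down)
After reduction: 225 − 56 = 169 months
Less pre-trial detention credit: 169 months − 23 months = 146 months
Cap at 284 months: 146 months is within the cap, no reduction.

146 months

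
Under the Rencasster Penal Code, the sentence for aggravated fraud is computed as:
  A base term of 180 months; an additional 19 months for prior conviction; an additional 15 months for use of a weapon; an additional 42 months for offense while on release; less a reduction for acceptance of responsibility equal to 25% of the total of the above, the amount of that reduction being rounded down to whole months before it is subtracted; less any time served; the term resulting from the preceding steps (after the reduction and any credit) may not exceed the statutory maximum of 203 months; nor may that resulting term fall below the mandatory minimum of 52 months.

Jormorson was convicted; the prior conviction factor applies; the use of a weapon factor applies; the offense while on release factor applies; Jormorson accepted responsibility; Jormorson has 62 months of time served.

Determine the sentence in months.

130 months

Prior conviction enhancement: +19 months
Use of a weapon enhancement: +15 months
Offense while on release enhancement: +42 months
Adjusted term: 180 months + 19 months + 15 months + 42 months = 256 months
Acceptance of responsibility reduction: 25% of 256 months = 64 months (rounded down)
After reduction: 256 − 64 = 192 months
Less time served: 192 months − 62 months = 130 months
Cap at 203 months: 130 months is within the cap, no reduction.
Minimum 52 months: 130 months meets the minimum, no increase.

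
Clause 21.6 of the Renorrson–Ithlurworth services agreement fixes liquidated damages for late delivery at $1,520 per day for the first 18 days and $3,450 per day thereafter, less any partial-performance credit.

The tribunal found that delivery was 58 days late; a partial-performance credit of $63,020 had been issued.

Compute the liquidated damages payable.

$102,340

First 18 days: 18 × $1,520 = $27,360
Remaining days: (58 − 18) × $3,450 = $138,000
Accrued per-day damages: $27,360 + $138,000 = $165,360
Less partial-performance credit: $165,360 − $63,020 = $102,340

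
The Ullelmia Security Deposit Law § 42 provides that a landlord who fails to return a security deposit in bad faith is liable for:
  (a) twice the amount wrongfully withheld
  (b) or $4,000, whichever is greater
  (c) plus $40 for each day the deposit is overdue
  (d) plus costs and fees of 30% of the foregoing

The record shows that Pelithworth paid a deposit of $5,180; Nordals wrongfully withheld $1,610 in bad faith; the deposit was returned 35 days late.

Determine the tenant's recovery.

Doubled: 2 × $1,610 = $3,220
Minimum $4,000: $3,220 is below the minimum → $4,000
Late-return penalty: 35 × $40 = $1,400
Damages plus late penalty: $4,000 + $1,400 = $5,400
Costs and fees: 30% of $5,400 = $1,620
Total recovery: $5,400 + $1,620 = $7,020

Recovery: $7,020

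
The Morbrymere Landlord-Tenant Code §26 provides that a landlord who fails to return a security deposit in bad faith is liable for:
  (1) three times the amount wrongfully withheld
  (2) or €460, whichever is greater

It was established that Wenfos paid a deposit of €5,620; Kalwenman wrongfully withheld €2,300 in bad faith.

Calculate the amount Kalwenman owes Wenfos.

Trebled: 3 × €2,300 = €6,900
Minimum €460: €6,900 meets the minimum, no increase.

€6,900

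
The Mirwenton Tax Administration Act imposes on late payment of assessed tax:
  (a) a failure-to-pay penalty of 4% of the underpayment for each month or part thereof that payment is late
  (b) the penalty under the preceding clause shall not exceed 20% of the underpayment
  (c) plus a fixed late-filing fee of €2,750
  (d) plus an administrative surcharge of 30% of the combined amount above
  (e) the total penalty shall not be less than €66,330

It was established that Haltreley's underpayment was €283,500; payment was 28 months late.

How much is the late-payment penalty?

Accrued rate: 4% × 28 = 112%, capped at 20% → 20%
Failure-to-pay penalty: 20% of €283,500 = €56,700
Penalty before surcharge: €56,700 + €2,750 = €59,450
Administrative surcharge: 30% of €59,450 = €17,835
Total penalty: €59,450 + €17,835 = €77,285
Minimum €66,330: €77,285 meets the minimum, no increase.

Penalty: €77,285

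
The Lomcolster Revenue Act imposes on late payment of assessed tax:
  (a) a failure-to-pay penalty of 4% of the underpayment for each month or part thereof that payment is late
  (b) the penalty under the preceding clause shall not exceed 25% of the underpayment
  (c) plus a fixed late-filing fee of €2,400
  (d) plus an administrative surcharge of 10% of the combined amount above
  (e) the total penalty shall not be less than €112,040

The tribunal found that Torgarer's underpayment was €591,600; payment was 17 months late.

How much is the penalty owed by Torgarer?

Accrued rate: 4% × 17 = 68%, capped at 25% → 25%
Failure-to-pay penalty: 25% of €591,600 = €147,900
Penalty before surcharge: €147,900 + €2,400 = €150,300
Administrative surcharge: 10% of €150,300 = €15,030
Total penalty: €150,300 + €15,030 = €165,330
Minimum €112,040: €165,330 meets the minimum, no increase.

€165,330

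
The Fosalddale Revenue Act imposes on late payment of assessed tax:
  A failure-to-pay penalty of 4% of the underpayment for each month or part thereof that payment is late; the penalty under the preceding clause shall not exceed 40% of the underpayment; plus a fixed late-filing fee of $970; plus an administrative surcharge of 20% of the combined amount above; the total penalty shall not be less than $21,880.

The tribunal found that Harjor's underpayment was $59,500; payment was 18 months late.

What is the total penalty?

$29,724

Accrued rate: 4% × 18 = 72%, capped at 40% → 40%
Failure-to-pay penalty: 40% of $59,500 = $23,800
Penalty before surcharge: $23,800 + $970 = $24,770
Administrative surcharge: 20% of $24,770 = $4,954
Total penalty: $24,770 + $4,954 = $29,724
Minimum $21,880: $29,724 meets the minimum, no increase.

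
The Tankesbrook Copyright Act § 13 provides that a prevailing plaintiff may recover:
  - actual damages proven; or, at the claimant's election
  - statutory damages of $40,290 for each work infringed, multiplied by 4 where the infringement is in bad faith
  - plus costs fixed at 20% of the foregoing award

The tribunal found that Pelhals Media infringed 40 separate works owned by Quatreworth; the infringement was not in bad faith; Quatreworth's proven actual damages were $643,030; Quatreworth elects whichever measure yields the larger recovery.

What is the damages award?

Statutory damages: 40 × $40,290 = $1,611,600
Infringement not in bad faith: no ×4 enhancement.
Greater of actual damages ($643,030) or statutory damages ($1,611,600): $1,611,600
Costs: 20% of $1,611,600 = $322,320
Award plus costs: $1,611,600 + $322,320 = $1,933,920

$1,933,920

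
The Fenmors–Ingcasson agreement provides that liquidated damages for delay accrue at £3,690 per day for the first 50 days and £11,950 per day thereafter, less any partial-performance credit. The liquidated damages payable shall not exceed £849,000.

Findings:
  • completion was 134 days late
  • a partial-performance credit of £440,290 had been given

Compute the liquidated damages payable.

£748,010

First 50 days: 50 × £3,690 = £184,500
Remaining days: (134 − 50) × £11,950 = £1,003,800
Accrued per-day damages: £184,500 + £1,003,800 = £1,188,300
Less partial-performance credit: £1,188,300 − £440,290 = £748,010
Cap at £849,000: £748,010 is within the cap, no reduction.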